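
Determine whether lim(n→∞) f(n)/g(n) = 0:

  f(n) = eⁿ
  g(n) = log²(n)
False

f(n) = eⁿ is O(eⁿ), and g(n) = log²(n) is O(log² n).
Since O(eⁿ) grows faster than or equal to O(log² n), f(n) = o(g(n)) is false.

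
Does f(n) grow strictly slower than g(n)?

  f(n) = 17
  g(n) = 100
False

f(n) = 17 is O(1), and g(n) = 100 is O(1).
Since they have the same growth rate, f(n) = o(g(n)) is false.
(f = o(g) requires f to grow strictly slower, not equal.)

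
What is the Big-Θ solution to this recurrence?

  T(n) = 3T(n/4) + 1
Θ(n^log₄(3))

Master Theorem: a = 3, b = 4, f(n) = 1.
Compute the critical exponent d = log₄(3) = 0.792.
Compare f(n) = Θ(1) against n^d:
  k = 0 < d = 0.792, so f(n) = O(n^(d-ε)) — Case 1.
  The recursion cost dominates: T(n) = Θ(n^d) = Θ(n^log₄(3)).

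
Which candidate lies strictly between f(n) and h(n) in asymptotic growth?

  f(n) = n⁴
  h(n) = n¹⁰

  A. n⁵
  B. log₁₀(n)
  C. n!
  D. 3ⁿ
A

We need g(n) with n⁴ = o(g(n)) and g(n) = o(n¹⁰), i.e. O(n⁴) ≺ g ≺ O(n¹⁰).
Check each option:
  A. n⁵ — O(n⁵) is strictly between O(n⁴) and O(n¹⁰) ✓
  B. log₁₀(n) — O(log n) does not grow strictly faster than f(n)
  C. n! — O(n!) does not grow strictly slower than h(n)
  D. 3ⁿ — O(3ⁿ) does not grow strictly slower than h(n)

Only option A (n⁵) lies strictly between.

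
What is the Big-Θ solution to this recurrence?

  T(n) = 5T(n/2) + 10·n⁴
Θ(n⁴)

Master Theorem: a = 5, b = 2, f(n) = 10·n⁴.
Compute the critical exponent d = log₂(5) = 2.322.
Compare f(n) = Θ(n⁴) against n^d:
  k = 4 > d = 2.322, so f(n) = Ω(n^(d+ε)) — Case 3.
  Regularity: a·(n/b)^4/n^4 = a/b^4 = 5/16 < 1 ✓.
  The top-level work dominates: T(n) = Θ(f(n)) = Θ(n⁴).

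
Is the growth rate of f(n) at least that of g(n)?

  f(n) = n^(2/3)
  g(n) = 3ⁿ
False

f(n) = n^(2/3) is O(n^(2/3)), and g(n) = 3ⁿ is O(3ⁿ).
Since O(n^(2/3)) grows slower than O(3ⁿ), f(n) = Ω(g(n)) is false.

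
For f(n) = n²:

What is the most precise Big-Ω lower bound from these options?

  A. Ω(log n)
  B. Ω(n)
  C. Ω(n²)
C

f(n) = n² is Ω(n²).
All listed options are valid Big-Ω bounds (lower bounds),
but Ω(n²) is the tightest (largest valid bound).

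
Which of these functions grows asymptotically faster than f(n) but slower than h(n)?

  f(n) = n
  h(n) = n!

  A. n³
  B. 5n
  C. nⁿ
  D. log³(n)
A

We need g(n) with n = o(g(n)) and g(n) = o(n!), i.e. O(n) ≺ g ≺ O(n!).
Check each option:
  A. n³ — O(n³) is strictly between O(n) and O(n!) ✓
  B. 5n — O(n) does not grow strictly faster than f(n)
  C. nⁿ — O(nⁿ) does not grow strictly slower than h(n)
  D. log³(n) — O(log³ n) does not grow strictly faster than f(n)

Only option A (n³) lies strictly between.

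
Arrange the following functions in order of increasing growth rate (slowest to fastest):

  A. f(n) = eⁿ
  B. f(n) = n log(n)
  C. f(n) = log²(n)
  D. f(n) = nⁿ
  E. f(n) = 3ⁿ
C < B < A < E < D

Comparing growth rates:
C = log²(n) is O(log² n)
B = n log(n) is O(n log n)
A = eⁿ is O(eⁿ)
E = 3ⁿ is O(3ⁿ)
D = nⁿ is O(nⁿ)

Therefore, the order from slowest to fastest is: C < B < A < E < D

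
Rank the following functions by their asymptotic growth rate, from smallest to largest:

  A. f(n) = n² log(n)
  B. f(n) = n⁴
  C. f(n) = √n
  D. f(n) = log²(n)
D < C < A < B

Comparing growth rates:
D = log²(n) is O(log² n)
C = √n is O(√n)
A = n² log(n) is O(n² log n)
B = n⁴ is O(n⁴)

Therefore, the order from slowest to fastest is: D < C < A < B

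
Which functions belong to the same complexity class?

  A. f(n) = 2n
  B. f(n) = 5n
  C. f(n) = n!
A and B

Examining each function:
  A. 2n is O(n)
  B. 5n is O(n)
  C. n! is O(n!)

Functions A and B both have the same complexity class.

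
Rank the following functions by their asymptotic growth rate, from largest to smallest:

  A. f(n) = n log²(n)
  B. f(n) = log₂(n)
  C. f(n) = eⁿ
C > A > B

Comparing growth rates:
C = eⁿ is O(eⁿ)
A = n log²(n) is O(n log² n)
B = log₂(n) is O(log n)

Therefore, the order from fastest to slowest is: C > A > B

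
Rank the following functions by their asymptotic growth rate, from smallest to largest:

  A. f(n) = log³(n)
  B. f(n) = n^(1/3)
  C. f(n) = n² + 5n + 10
A < B < C

Comparing growth rates:
A = log³(n) is O(log³ n)
B = n^(1/3) is O(n^(1/3))
C = n² + 5n + 10 is O(n²)

Therefore, the order from slowest to fastest is: A < B < C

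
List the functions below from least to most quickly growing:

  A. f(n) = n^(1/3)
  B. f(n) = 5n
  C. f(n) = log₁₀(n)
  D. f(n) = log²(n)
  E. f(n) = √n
C < D < A < E < B

Comparing growth rates:
C = log₁₀(n) is O(log n)
D = log²(n) is O(log² n)
A = n^(1/3) is O(n^(1/3))
E = √n is O(√n)
B = 5n is O(n)

Therefore, the order from slowest to fastest is: C < D < A < E < B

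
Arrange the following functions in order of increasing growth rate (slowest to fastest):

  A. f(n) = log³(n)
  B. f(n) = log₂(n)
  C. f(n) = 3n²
B < A < C

Comparing growth rates:
B = log₂(n) is O(log n)
A = log³(n) is O(log³ n)
C = 3n² is O(n²)

Therefore, the order from slowest to fastest is: B < A < C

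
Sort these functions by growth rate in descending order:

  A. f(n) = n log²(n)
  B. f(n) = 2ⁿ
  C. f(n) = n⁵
B > C > A

Comparing growth rates:
B = 2ⁿ is O(2ⁿ)
C = n⁵ is O(n⁵)
A = n log²(n) is O(n log² n)

Therefore, the order from fastest to slowest is: B > C > A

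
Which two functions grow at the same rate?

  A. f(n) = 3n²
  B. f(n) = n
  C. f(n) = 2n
B and C

Examining each function:
  A. 3n² is O(n²)
  B. n is O(n)
  C. 2n is O(n)

Functions B and C both have the same complexity class.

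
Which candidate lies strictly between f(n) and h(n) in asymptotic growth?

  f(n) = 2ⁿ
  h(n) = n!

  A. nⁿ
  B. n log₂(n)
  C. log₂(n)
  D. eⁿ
D

We need g(n) with 2ⁿ = o(g(n)) and g(n) = o(n!), i.e. O(2ⁿ) ≺ g ≺ O(n!).
Check each option:
  A. nⁿ — O(nⁿ) does not grow strictly slower than h(n)
  B. n log₂(n) — O(n log n) does not grow strictly faster than f(n)
  C. log₂(n) — O(log n) does not grow strictly faster than f(n)
  D. eⁿ — O(eⁿ) is strictly between O(2ⁿ) and O(n!) ✓

Only option D (eⁿ) lies strictly between.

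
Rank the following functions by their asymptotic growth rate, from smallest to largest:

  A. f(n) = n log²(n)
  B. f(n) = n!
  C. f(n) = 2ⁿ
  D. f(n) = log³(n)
D < A < C < B

Comparing growth rates:
D = log³(n) is O(log³ n)
A = n log²(n) is O(n log² n)
C = 2ⁿ is O(2ⁿ)
B = n! is O(n!)

Therefore, the order from slowest to fastest is: D < A < C < B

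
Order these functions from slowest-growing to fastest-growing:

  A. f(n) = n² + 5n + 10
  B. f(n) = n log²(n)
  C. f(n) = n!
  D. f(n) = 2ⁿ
B < A < D < C

Comparing growth rates:
B = n log²(n) is O(n log² n)
A = n² + 5n + 10 is O(n²)
D = 2ⁿ is O(2ⁿ)
C = n! is O(n!)

Therefore, the order from slowest to fastest is: B < A < D < C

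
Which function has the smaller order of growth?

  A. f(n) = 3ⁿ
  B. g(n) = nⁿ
A

f(n) = 3ⁿ is O(3ⁿ), while g(n) = nⁿ is O(nⁿ).
Since O(3ⁿ) grows slower than O(nⁿ), f(n) is dominated.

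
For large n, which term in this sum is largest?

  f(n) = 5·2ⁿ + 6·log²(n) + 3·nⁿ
3·nⁿ

Looking at each term:
  - 5·2ⁿ is O(2ⁿ)
  - 6·log²(n) is O(log² n)
  - 3·nⁿ is O(nⁿ)

The term 3·nⁿ (O(nⁿ)) grows fastest and dominates all others.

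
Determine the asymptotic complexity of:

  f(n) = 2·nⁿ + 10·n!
O(nⁿ)

The dominant term in 2·nⁿ + 10·n! is 2·nⁿ, which is Θ(nⁿ).
Lower-order terms (10·n!) are asymptotically negligible.
Constants are absorbed, so the tightest bound is O(nⁿ).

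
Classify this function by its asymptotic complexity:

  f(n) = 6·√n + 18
O(√n)

The dominant term in 6·√n + 18 is 6·√n, which is Θ(√n).
Lower-order terms (18) are asymptotically negligible.
Constants are absorbed, so the tightest bound is O(√n).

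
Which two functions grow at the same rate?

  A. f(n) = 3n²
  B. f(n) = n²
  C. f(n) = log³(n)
A and B

Examining each function:
  A. 3n² is O(n²)
  B. n² is O(n²)
  C. log³(n) is O(log³ n)

Functions A and B both have the same complexity class.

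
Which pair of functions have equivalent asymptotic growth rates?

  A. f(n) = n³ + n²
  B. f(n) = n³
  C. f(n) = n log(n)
A and B

Examining each function:
  A. n³ + n² is O(n³)
  B. n³ is O(n³)
  C. n log(n) is O(n log n)

Functions A and B both have the same complexity class.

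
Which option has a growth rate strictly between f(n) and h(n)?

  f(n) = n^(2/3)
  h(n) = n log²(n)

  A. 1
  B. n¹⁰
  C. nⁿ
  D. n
D

We need g(n) with n^(2/3) = o(g(n)) and g(n) = o(n log²(n)), i.e. O(n^(2/3)) ≺ g ≺ O(n log² n).
Check each option:
  A. 1 — O(1) does not grow strictly faster than f(n)
  B. n¹⁰ — O(n¹⁰) does not grow strictly slower than h(n)
  C. nⁿ — O(nⁿ) does not grow strictly slower than h(n)
  D. n — O(n) is strictly between O(n^(2/3)) and O(n log² n) ✓

Only option D (n) lies strictly between.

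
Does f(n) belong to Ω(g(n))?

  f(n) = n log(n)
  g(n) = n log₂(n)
True

f(n) = n log(n) and g(n) = n log₂(n) are both O(n log n).
Big-Ω permits equal growth rates (f ≥ c·g for some c > 0), so f(n) = Ω(g(n)) is true.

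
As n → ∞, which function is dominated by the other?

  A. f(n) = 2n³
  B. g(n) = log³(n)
B

f(n) = 2n³ is O(n³), while g(n) = log³(n) is O(log³ n).
Since O(log³ n) grows slower than O(n³), g(n) is dominated.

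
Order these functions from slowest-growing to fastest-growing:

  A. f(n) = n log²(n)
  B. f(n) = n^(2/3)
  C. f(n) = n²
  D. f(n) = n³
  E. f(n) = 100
E < B < A < C < D

Comparing growth rates:
E = 100 is O(1)
B = n^(2/3) is O(n^(2/3))
A = n log²(n) is O(n log² n)
C = n² is O(n²)
D = n³ is O(n³)

Therefore, the order from slowest to fastest is: E < B < A < C < D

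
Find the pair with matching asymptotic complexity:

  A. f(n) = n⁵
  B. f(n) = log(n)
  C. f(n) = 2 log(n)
B and C

Examining each function:
  A. n⁵ is O(n⁵)
  B. log(n) is O(log n)
  C. 2 log(n) is O(log n)

Functions B and C both have the same complexity class.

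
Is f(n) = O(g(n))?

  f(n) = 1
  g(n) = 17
True

f(n) = 1 and g(n) = 17 are both O(1).
Big-O permits equal growth rates (f ≤ c·g for some c), so f(n) = O(g(n)) is true.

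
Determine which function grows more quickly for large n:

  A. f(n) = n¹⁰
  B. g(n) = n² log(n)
A

f(n) = n¹⁰ is O(n¹⁰), while g(n) = n² log(n) is O(n² log n).
Since O(n¹⁰) grows faster than O(n² log n), f(n) dominates.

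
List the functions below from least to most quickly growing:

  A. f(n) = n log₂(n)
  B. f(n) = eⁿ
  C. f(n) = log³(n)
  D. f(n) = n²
C < A < D < B

Comparing growth rates:
C = log³(n) is O(log³ n)
A = n log₂(n) is O(n log n)
D = n² is O(n²)
B = eⁿ is O(eⁿ)

Therefore, the order from slowest to fastest is: C < A < D < B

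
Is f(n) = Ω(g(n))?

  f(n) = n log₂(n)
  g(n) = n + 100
True

f(n) = n log₂(n) is O(n log n), and g(n) = n + 100 is O(n).
Since O(n log n) grows at least as fast as O(n), f(n) = Ω(g(n)) is true.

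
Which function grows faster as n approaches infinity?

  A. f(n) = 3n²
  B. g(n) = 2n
A

f(n) = 3n² is O(n²), while g(n) = 2n is O(n).
Since O(n²) grows faster than O(n), f(n) dominates.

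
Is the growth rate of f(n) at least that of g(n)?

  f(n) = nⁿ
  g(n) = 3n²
True

f(n) = nⁿ is O(nⁿ), and g(n) = 3n² is O(n²).
Since O(nⁿ) grows at least as fast as O(n²), f(n) = Ω(g(n)) is true.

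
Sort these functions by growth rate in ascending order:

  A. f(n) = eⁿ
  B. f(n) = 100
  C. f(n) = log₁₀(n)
B < C < A

Comparing growth rates:
B = 100 is O(1)
C = log₁₀(n) is O(log n)
A = eⁿ is O(eⁿ)

Therefore, the order from slowest to fastest is: B < C < A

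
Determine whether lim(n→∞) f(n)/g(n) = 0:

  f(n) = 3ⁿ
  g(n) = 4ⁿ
True

f(n) = 3ⁿ is O(3ⁿ), and g(n) = 4ⁿ is O(4ⁿ).
Since O(3ⁿ) grows strictly slower than O(4ⁿ), f(n) = o(g(n)) is true.
This means lim(n→∞) f(n)/g(n) = 0.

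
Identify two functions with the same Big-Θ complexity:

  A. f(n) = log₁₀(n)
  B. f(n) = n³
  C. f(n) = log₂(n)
A and C

Examining each function:
  A. log₁₀(n) is O(log n)
  B. n³ is O(n³)
  C. log₂(n) is O(log n)

Functions A and C both have the same complexity class.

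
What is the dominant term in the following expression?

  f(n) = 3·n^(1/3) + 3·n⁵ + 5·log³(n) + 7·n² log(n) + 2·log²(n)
3·n⁵

Looking at each term:
  - 3·n^(1/3) is O(n^(1/3))
  - 3·n⁵ is O(n⁵)
  - 5·log³(n) is O(log³ n)
  - 7·n² log(n) is O(n² log n)
  - 2·log²(n) is O(log² n)

The term 3·n⁵ (O(n⁵)) grows fastest and dominates all others.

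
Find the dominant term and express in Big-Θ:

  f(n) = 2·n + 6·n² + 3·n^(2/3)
Θ(n²)

Order the terms by growth rate: 3·n^(2/3) ≺ 2·n ≺ 6·n².
The fastest-growing term 6·n² dominates as n → ∞; dropping its constant factor gives Θ(n²).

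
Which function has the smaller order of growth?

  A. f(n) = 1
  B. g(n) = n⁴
A

f(n) = 1 is O(1), while g(n) = n⁴ is O(n⁴).
Since O(1) grows slower than O(n⁴), f(n) is dominated.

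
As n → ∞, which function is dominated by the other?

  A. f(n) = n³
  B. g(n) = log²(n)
B

f(n) = n³ is O(n³), while g(n) = log²(n) is O(log² n).
Since O(log² n) grows slower than O(n³), g(n) is dominated.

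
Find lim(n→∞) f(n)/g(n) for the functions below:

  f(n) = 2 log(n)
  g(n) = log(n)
2

Since 2 log(n) and log(n) have the same growth rate (O(log n)),
the ratio converges to a constant: 2.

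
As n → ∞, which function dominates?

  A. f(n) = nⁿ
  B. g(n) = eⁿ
A

f(n) = nⁿ is O(nⁿ), while g(n) = eⁿ is O(eⁿ).
Since O(nⁿ) grows faster than O(eⁿ), f(n) dominates.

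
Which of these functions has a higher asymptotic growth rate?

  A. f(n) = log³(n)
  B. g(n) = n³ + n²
B

f(n) = log³(n) is O(log³ n), while g(n) = n³ + n² is O(n³).
Since O(n³) grows faster than O(log³ n), g(n) dominates.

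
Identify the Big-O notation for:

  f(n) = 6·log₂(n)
O(log n)

The dominant term in 6·log₂(n) is 6·log₂(n), which is Θ(log n).
Constants are absorbed, so the tightest bound is O(log n).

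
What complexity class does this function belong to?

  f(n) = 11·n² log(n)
O(n² log n)

The dominant term in 11·n² log(n) is 11·n² log(n), which is Θ(n² log n).
Constants are absorbed, so the tightest bound is O(n² log n).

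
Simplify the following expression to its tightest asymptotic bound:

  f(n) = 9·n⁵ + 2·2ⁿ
Θ(2ⁿ)

Order the terms by growth rate: 9·n⁵ ≺ 2·2ⁿ.
The fastest-growing term 2·2ⁿ dominates as n → ∞; dropping its constant factor gives Θ(2ⁿ).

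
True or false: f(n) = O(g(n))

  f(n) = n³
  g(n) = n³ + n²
True

f(n) = n³ and g(n) = n³ + n² are both O(n³).
Big-O permits equal growth rates (f ≤ c·g for some c), so f(n) = O(g(n)) is true.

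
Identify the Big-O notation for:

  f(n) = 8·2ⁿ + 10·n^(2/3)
O(2ⁿ)

The dominant term in 8·2ⁿ + 10·n^(2/3) is 8·2ⁿ, which is Θ(2ⁿ).
Lower-order terms (10·n^(2/3)) are asymptotically negligible.
Constants are absorbed, so the tightest bound is O(2ⁿ).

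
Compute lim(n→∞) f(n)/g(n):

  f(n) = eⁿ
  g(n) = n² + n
∞

Since eⁿ (O(eⁿ)) grows faster than n² + n (O(n²)),
the ratio f(n)/g(n) → ∞ as n → ∞.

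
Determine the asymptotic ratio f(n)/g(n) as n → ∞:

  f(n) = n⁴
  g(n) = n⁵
0

Since n⁴ (O(n⁴)) grows slower than n⁵ (O(n⁵)),
the ratio f(n)/g(n) → 0 as n → ∞.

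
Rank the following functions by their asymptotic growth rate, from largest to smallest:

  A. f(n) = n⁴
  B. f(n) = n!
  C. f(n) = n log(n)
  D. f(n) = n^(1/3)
B > A > C > D

Comparing growth rates:
B = n! is O(n!)
A = n⁴ is O(n⁴)
C = n log(n) is O(n log n)
D = n^(1/3) is O(n^(1/3))

Therefore, the order from fastest to slowest is: B > A > C > D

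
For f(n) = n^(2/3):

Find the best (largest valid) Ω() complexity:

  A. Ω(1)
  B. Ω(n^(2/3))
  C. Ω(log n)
B

f(n) = n^(2/3) is Ω(n^(2/3)).
All listed options are valid Big-Ω bounds (lower bounds),
but Ω(n^(2/3)) is the tightest (largest valid bound).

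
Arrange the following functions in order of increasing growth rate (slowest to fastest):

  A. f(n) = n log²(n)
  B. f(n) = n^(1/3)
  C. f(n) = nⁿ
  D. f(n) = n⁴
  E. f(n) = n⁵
B < A < D < E < C

Comparing growth rates:
B = n^(1/3) is O(n^(1/3))
A = n log²(n) is O(n log² n)
D = n⁴ is O(n⁴)
E = n⁵ is O(n⁵)
C = nⁿ is O(nⁿ)

Therefore, the order from slowest to fastest is: B < A < D < E < C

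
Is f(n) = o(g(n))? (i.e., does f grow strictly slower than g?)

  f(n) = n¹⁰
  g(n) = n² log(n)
False

f(n) = n¹⁰ is O(n¹⁰), and g(n) = n² log(n) is O(n² log n).
Since O(n¹⁰) grows faster than or equal to O(n² log n), f(n) = o(g(n)) is false.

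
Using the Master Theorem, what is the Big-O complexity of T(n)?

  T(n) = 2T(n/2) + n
Θ(n log n)

Master Theorem: a = 2, b = 2, f(n) = n.
Compute the critical exponent d = log₂(2) = 1.
Compare f(n) = Θ(n) against n^d:
  k = 1 = d, so f(n) = Θ(n^d) — Case 2.
  Work is balanced across levels: T(n) = Θ(n^d log n) = Θ(n log n).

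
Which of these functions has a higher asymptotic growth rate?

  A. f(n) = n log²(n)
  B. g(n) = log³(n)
A

f(n) = n log²(n) is O(n log² n), while g(n) = log³(n) is O(log³ n).
Since O(n log² n) grows faster than O(log³ n), f(n) dominates.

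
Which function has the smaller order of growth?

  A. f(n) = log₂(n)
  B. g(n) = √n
A

f(n) = log₂(n) is O(log n), while g(n) = √n is O(√n).
Since O(log n) grows slower than O(√n), f(n) is dominated.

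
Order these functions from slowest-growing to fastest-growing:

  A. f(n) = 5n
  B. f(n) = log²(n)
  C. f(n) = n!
B < A < C

Comparing growth rates:
B = log²(n) is O(log² n)
A = 5n is O(n)
C = n! is O(n!)

Therefore, the order from slowest to fastest is: B < A < C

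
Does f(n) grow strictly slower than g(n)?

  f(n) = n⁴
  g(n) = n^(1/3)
False

f(n) = n⁴ is O(n⁴), and g(n) = n^(1/3) is O(n^(1/3)).
Since O(n⁴) grows faster than or equal to O(n^(1/3)), f(n) = o(g(n)) is false.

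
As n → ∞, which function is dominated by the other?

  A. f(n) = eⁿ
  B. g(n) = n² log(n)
B

f(n) = eⁿ is O(eⁿ), while g(n) = n² log(n) is O(n² log n).
Since O(n² log n) grows slower than O(eⁿ), g(n) is dominated.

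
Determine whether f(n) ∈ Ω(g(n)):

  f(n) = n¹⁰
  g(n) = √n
True

f(n) = n¹⁰ is O(n¹⁰), and g(n) = √n is O(√n).
Since O(n¹⁰) grows at least as fast as O(√n), f(n) = Ω(g(n)) is true.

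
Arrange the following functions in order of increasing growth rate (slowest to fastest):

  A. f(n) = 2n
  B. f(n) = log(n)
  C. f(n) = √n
B < C < A

Comparing growth rates:
B = log(n) is O(log n)
C = √n is O(√n)
A = 2n is O(n)

Therefore, the order from slowest to fastest is: B < C < A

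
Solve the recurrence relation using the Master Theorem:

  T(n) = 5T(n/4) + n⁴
Θ(n⁴)

Master Theorem: a = 5, b = 4, f(n) = n⁴.
Compute the critical exponent d = log₄(5) = 1.161.
Compare f(n) = Θ(n⁴) against n^d:
  k = 4 > d = 1.161, so f(n) = Ω(n^(d+ε)) — Case 3.
  Regularity: a·(n/b)^4/n^4 = a/b^4 = 5/256 < 1 ✓.
  The top-level work dominates: T(n) = Θ(f(n)) = Θ(n⁴).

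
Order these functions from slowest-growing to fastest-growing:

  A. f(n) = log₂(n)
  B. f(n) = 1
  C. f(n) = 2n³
B < A < C

Comparing growth rates:
B = 1 is O(1)
A = log₂(n) is O(log n)
C = 2n³ is O(n³)

Therefore, the order from slowest to fastest is: B < A < C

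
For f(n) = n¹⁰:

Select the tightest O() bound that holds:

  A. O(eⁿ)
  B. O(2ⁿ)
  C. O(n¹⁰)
C

f(n) = n¹⁰ is O(n¹⁰).
All listed options are valid Big-O bounds (upper bounds),
but O(n¹⁰) is the tightest (smallest valid bound).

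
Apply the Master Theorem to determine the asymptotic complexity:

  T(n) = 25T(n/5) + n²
Θ(n² log n)

Master Theorem: a = 25, b = 5, f(n) = n².
Compute the critical exponent d = log₅(25) = 2.
Compare f(n) = Θ(n²) against n^d:
  k = 2 = d, so f(n) = Θ(n^d) — Case 2.
  Work is balanced across levels: T(n) = Θ(n^d log n) = Θ(n² log n).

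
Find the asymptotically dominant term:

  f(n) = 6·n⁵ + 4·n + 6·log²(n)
6·n⁵

Looking at each term:
  - 6·n⁵ is O(n⁵)
  - 4·n is O(n)
  - 6·log²(n) is O(log² n)

The term 6·n⁵ (O(n⁵)) grows fastest and dominates all others.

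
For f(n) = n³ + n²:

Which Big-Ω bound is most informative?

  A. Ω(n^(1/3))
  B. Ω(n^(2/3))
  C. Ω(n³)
C

f(n) = n³ + n² is Ω(n³).
All listed options are valid Big-Ω bounds (lower bounds),
but Ω(n³) is the tightest (largest valid bound).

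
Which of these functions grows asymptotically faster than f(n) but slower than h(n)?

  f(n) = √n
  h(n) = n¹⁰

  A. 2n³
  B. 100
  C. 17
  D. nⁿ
A

We need g(n) with √n = o(g(n)) and g(n) = o(n¹⁰), i.e. O(√n) ≺ g ≺ O(n¹⁰).
Check each option:
  A. 2n³ — O(n³) is strictly between O(√n) and O(n¹⁰) ✓
  B. 100 — O(1) does not grow strictly faster than f(n)
  C. 17 — O(1) does not grow strictly faster than f(n)
  D. nⁿ — O(nⁿ) does not grow strictly slower than h(n)

Only option A (2n³) lies strictly between.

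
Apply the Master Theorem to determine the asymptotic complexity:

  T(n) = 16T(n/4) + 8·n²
Θ(n² log n)

Master Theorem: a = 16, b = 4, f(n) = 8·n².
Compute the critical exponent d = log₄(16) = 2.
Compare f(n) = Θ(n²) against n^d:
  k = 2 = d, so f(n) = Θ(n^d) — Case 2.
  Work is balanced across levels: T(n) = Θ(n^d log n) = Θ(n² log n).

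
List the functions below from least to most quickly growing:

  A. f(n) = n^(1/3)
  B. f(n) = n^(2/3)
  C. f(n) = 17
C < A < B

Comparing growth rates:
C = 17 is O(1)
A = n^(1/3) is O(n^(1/3))
B = n^(2/3) is O(n^(2/3))

Therefore, the order from slowest to fastest is: C < A < B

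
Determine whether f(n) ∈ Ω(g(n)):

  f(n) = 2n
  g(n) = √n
True

f(n) = 2n is O(n), and g(n) = √n is O(√n).
Since O(n) grows at least as fast as O(√n), f(n) = Ω(g(n)) is true.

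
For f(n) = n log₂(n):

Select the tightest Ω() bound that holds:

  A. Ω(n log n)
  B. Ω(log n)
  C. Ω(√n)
A

f(n) = n log₂(n) is Ω(n log n).
All listed options are valid Big-Ω bounds (lower bounds),
but Ω(n log n) is the tightest (largest valid bound).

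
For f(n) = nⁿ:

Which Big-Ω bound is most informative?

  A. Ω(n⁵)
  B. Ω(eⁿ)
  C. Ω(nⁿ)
C

f(n) = nⁿ is Ω(nⁿ).
All listed options are valid Big-Ω bounds (lower bounds),
but Ω(nⁿ) is the tightest (largest valid bound).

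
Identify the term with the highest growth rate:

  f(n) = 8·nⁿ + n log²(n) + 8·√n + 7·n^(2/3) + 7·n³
8·nⁿ

Looking at each term:
  - 8·nⁿ is O(nⁿ)
  - n log²(n) is O(n log² n)
  - 8·√n is O(√n)
  - 7·n^(2/3) is O(n^(2/3))
  - 7·n³ is O(n³)

The term 8·nⁿ (O(nⁿ)) grows fastest and dominates all others.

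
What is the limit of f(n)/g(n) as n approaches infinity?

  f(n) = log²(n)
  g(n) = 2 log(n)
∞

Since log²(n) (O(log² n)) grows faster than 2 log(n) (O(log n)),
the ratio f(n)/g(n) → ∞ as n → ∞.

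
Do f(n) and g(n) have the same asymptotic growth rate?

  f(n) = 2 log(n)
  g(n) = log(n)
True

f(n) = 2 log(n) and g(n) = log(n) are both O(log n).
Since they have the same asymptotic growth rate, f(n) = Θ(g(n)) is true.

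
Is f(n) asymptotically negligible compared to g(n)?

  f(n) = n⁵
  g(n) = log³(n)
False

f(n) = n⁵ is O(n⁵), and g(n) = log³(n) is O(log³ n).
Since O(n⁵) grows faster than or equal to O(log³ n), f(n) = o(g(n)) is false.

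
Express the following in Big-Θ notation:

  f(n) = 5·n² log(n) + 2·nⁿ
Θ(nⁿ)

Order the terms by growth rate: 5·n² log(n) ≺ 2·nⁿ.
The fastest-growing term 2·nⁿ dominates as n → ∞; dropping its constant factor gives Θ(nⁿ).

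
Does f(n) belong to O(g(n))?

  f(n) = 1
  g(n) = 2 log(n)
True

f(n) = 1 is O(1), and g(n) = 2 log(n) is O(log n).
Since O(1) ⊆ O(log n) (f grows no faster than g), f(n) = O(g(n)) is true.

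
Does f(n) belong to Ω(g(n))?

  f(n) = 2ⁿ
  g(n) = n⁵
True

f(n) = 2ⁿ is O(2ⁿ), and g(n) = n⁵ is O(n⁵).
Since O(2ⁿ) grows at least as fast as O(n⁵), f(n) = Ω(g(n)) is true.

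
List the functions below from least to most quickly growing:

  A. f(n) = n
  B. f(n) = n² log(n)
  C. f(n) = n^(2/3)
C < A < B

Comparing growth rates:
C = n^(2/3) is O(n^(2/3))
A = n is O(n)
B = n² log(n) is O(n² log n)

Therefore, the order from slowest to fastest is: C < A < B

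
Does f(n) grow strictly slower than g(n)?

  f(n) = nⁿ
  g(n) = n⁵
False

f(n) = nⁿ is O(nⁿ), and g(n) = n⁵ is O(n⁵).
Since O(nⁿ) grows faster than or equal to O(n⁵), f(n) = o(g(n)) is false.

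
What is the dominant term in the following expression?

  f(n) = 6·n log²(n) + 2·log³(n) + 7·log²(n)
6·n log²(n)

Looking at each term:
  - 6·n log²(n) is O(n log² n)
  - 2·log³(n) is O(log³ n)
  - 7·log²(n) is O(log² n)

The term 6·n log²(n) (O(n log² n)) grows fastest and dominates all others.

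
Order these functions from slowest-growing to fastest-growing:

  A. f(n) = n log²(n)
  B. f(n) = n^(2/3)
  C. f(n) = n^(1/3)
C < B < A

Comparing growth rates:
C = n^(1/3) is O(n^(1/3))
B = n^(2/3) is O(n^(2/3))
A = n log²(n) is O(n log² n)

Therefore, the order from slowest to fastest is: C < B < A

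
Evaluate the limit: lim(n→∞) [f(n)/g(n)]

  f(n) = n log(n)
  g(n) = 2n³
0

Since n log(n) (O(n log n)) grows slower than 2n³ (O(n³)),
the ratio f(n)/g(n) → 0 as n → ∞.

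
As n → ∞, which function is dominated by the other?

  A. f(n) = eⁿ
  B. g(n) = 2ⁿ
B

f(n) = eⁿ is O(eⁿ), while g(n) = 2ⁿ is O(2ⁿ).
Since O(2ⁿ) grows slower than O(eⁿ), g(n) is dominated.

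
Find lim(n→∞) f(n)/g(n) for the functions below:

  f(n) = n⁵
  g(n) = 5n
∞

Since n⁵ (O(n⁵)) grows faster than 5n (O(n)),
the ratio f(n)/g(n) → ∞ as n → ∞.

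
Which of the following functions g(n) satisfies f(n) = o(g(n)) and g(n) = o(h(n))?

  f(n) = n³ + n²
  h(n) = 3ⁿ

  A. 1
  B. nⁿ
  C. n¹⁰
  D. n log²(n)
C

We need g(n) with n³ + n² = o(g(n)) and g(n) = o(3ⁿ), i.e. O(n³) ≺ g ≺ O(3ⁿ).
Check each option:
  A. 1 — O(1) does not grow strictly faster than f(n)
  B. nⁿ — O(nⁿ) does not grow strictly slower than h(n)
  C. n¹⁰ — O(n¹⁰) is strictly between O(n³) and O(3ⁿ) ✓
  D. n log²(n) — O(n log² n) does not grow strictly faster than f(n)

Only option C (n¹⁰) lies strictly between.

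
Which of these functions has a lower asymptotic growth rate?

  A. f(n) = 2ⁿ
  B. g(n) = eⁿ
A

f(n) = 2ⁿ is O(2ⁿ), while g(n) = eⁿ is O(eⁿ).
Since O(2ⁿ) grows slower than O(eⁿ), f(n) is dominated.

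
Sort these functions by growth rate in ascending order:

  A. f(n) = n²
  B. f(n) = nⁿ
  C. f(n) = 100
C < A < B

Comparing growth rates:
C = 100 is O(1)
A = n² is O(n²)
B = nⁿ is O(nⁿ)

Therefore, the order from slowest to fastest is: C < A < B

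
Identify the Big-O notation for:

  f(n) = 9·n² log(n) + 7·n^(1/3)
O(n² log n)

The dominant term in 9·n² log(n) + 7·n^(1/3) is 9·n² log(n), which is Θ(n² log n).
Lower-order terms (7·n^(1/3)) are asymptotically negligible.
Constants are absorbed, so the tightest bound is O(n² log n).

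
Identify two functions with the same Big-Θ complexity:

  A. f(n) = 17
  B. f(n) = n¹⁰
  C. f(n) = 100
A and C

Examining each function:
  A. 17 is O(1)
  B. n¹⁰ is O(n¹⁰)
  C. 100 is O(1)

Functions A and C both have the same complexity class.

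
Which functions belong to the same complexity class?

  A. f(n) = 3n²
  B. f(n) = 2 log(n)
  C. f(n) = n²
A and C

Examining each function:
  A. 3n² is O(n²)
  B. 2 log(n) is O(log n)
  C. n² is O(n²)

Functions A and C both have the same complexity class.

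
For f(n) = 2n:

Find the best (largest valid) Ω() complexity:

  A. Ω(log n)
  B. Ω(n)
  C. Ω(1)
B

f(n) = 2n is Ω(n).
All listed options are valid Big-Ω bounds (lower bounds),
but Ω(n) is the tightest (largest valid bound).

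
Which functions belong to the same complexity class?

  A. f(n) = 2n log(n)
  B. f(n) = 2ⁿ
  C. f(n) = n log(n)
A and C

Examining each function:
  A. 2n log(n) is O(n log n)
  B. 2ⁿ is O(2ⁿ)
  C. n log(n) is O(n log n)

Functions A and C both have the same complexity class.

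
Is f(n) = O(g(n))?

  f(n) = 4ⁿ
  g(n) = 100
False

f(n) = 4ⁿ is O(4ⁿ), and g(n) = 100 is O(1).
Since O(4ⁿ) grows faster than O(1), f(n) = O(g(n)) is false.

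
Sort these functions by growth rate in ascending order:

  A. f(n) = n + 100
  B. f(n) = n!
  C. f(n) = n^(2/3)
C < A < B

Comparing growth rates:
C = n^(2/3) is O(n^(2/3))
A = n + 100 is O(n)
B = n! is O(n!)

Therefore, the order from slowest to fastest is: C < A < B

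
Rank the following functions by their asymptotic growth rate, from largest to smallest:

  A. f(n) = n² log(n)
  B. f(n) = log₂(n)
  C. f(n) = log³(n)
A > C > B

Comparing growth rates:
A = n² log(n) is O(n² log n)
C = log³(n) is O(log³ n)
B = log₂(n) is O(log n)

Therefore, the order from fastest to slowest is: A > C > B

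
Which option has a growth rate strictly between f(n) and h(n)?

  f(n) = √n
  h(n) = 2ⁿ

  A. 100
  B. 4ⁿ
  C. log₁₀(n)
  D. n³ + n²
D

We need g(n) with √n = o(g(n)) and g(n) = o(2ⁿ), i.e. O(√n) ≺ g ≺ O(2ⁿ).
Check each option:
  A. 100 — O(1) does not grow strictly faster than f(n)
  B. 4ⁿ — O(4ⁿ) does not grow strictly slower than h(n)
  C. log₁₀(n) — O(log n) does not grow strictly faster than f(n)
  D. n³ + n² — O(n³) is strictly between O(√n) and O(2ⁿ) ✓

Only option D (n³ + n²) lies strictly between.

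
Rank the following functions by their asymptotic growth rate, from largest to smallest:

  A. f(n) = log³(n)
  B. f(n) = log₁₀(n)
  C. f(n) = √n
C > A > B

Comparing growth rates:
C = √n is O(√n)
A = log³(n) is O(log³ n)
B = log₁₀(n) is O(log n)

Therefore, the order from fastest to slowest is: C > A > B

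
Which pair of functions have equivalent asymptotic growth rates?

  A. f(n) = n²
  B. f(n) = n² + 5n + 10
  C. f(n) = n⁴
A and B

Examining each function:
  A. n² is O(n²)
  B. n² + 5n + 10 is O(n²)
  C. n⁴ is O(n⁴)

Functions A and B both have the same complexity class.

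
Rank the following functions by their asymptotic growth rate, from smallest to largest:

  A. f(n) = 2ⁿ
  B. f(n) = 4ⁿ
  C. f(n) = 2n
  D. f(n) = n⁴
C < D < A < B

Comparing growth rates:
C = 2n is O(n)
D = n⁴ is O(n⁴)
A = 2ⁿ is O(2ⁿ)
B = 4ⁿ is O(4ⁿ)

Therefore, the order from slowest to fastest is: C < D < A < B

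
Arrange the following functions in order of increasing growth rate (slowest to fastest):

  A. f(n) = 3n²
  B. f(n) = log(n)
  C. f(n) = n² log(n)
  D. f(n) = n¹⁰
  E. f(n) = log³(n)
B < E < A < C < D

Comparing growth rates:
B = log(n) is O(log n)
E = log³(n) is O(log³ n)
A = 3n² is O(n²)
C = n² log(n) is O(n² log n)
D = n¹⁰ is O(n¹⁰)

Therefore, the order from slowest to fastest is: B < E < A < C < D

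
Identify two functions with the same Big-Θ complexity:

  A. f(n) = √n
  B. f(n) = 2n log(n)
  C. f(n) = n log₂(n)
B and C

Examining each function:
  A. √n is O(√n)
  B. 2n log(n) is O(n log n)
  C. n log₂(n) is O(n log n)

Functions B and C both have the same complexity class.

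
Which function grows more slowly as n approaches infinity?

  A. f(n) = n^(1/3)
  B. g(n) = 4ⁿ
A

f(n) = n^(1/3) is O(n^(1/3)), while g(n) = 4ⁿ is O(4ⁿ).
Since O(n^(1/3)) grows slower than O(4ⁿ), f(n) is dominated.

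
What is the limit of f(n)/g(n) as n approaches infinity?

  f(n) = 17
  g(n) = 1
17

Since 17 and 1 have the same growth rate (O(1)),
the ratio converges to a constant: 17.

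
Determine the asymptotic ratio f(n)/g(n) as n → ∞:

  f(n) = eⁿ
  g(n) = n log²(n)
∞

Since eⁿ (O(eⁿ)) grows faster than n log²(n) (O(n log² n)),
the ratio f(n)/g(n) → ∞ as n → ∞.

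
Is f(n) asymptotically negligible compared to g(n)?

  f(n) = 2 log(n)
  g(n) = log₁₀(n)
False

f(n) = 2 log(n) is O(log n), and g(n) = log₁₀(n) is O(log n).
Since they have the same growth rate, f(n) = o(g(n)) is false.
(f = o(g) requires f to grow strictly slower, not equal.)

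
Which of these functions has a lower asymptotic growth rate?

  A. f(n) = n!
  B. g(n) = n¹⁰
B

f(n) = n! is O(n!), while g(n) = n¹⁰ is O(n¹⁰).
Since O(n¹⁰) grows slower than O(n!), g(n) is dominated.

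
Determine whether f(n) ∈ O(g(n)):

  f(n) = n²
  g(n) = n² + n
True

f(n) = n² and g(n) = n² + n are both O(n²).
Big-O permits equal growth rates (f ≤ c·g for some c), so f(n) = O(g(n)) is true.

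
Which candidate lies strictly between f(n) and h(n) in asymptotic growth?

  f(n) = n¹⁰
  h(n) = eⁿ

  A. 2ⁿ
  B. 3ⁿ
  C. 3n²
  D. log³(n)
A

We need g(n) with n¹⁰ = o(g(n)) and g(n) = o(eⁿ), i.e. O(n¹⁰) ≺ g ≺ O(eⁿ).
Check each option:
  A. 2ⁿ — O(2ⁿ) is strictly between O(n¹⁰) and O(eⁿ) ✓
  B. 3ⁿ — O(3ⁿ) does not grow strictly slower than h(n)
  C. 3n² — O(n²) does not grow strictly faster than f(n)
  D. log³(n) — O(log³ n) does not grow strictly faster than f(n)

Only option A (2ⁿ) lies strictly between.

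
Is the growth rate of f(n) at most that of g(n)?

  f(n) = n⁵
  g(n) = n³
False

f(n) = n⁵ is O(n⁵), and g(n) = n³ is O(n³).
Since O(n⁵) grows faster than O(n³), f(n) = O(g(n)) is false.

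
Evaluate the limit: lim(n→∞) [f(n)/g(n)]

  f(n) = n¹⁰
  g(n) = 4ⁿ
0

Since n¹⁰ (O(n¹⁰)) grows slower than 4ⁿ (O(4ⁿ)),
the ratio f(n)/g(n) → 0 as n → ∞.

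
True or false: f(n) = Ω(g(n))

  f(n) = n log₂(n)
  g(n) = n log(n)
True

f(n) = n log₂(n) and g(n) = n log(n) are both O(n log n).
Big-Ω permits equal growth rates (f ≥ c·g for some c > 0), so f(n) = Ω(g(n)) is true.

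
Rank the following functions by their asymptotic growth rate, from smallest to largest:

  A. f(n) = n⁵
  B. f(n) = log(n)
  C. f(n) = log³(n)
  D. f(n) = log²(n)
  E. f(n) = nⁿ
B < D < C < A < E

Comparing growth rates:
B = log(n) is O(log n)
D = log²(n) is O(log² n)
C = log³(n) is O(log³ n)
A = n⁵ is O(n⁵)
E = nⁿ is O(nⁿ)

Therefore, the order from slowest to fastest is: B < D < C < A < E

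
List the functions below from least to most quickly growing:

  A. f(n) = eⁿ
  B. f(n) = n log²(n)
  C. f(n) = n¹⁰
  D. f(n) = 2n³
B < D < C < A

Comparing growth rates:
B = n log²(n) is O(n log² n)
D = 2n³ is O(n³)
C = n¹⁰ is O(n¹⁰)
A = eⁿ is O(eⁿ)

Therefore, the order from slowest to fastest is: B < D < C < A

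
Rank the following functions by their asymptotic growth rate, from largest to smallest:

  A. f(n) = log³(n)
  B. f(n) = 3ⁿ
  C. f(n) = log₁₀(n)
B > A > C

Comparing growth rates:
B = 3ⁿ is O(3ⁿ)
A = log³(n) is O(log³ n)
C = log₁₀(n) is O(log n)

Therefore, the order from fastest to slowest is: B > A > C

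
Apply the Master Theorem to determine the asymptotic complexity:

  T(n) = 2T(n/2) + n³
Θ(n³)

Master Theorem: a = 2, b = 2, f(n) = n³.
Compute the critical exponent d = log₂(2) = 1.
Compare f(n) = Θ(n³) against n^d:
  k = 3 > d = 1, so f(n) = Ω(n^(d+ε)) — Case 3.
  Regularity: a·(n/b)^3/n^3 = a/b^3 = 2/8 < 1 ✓.
  The top-level work dominates: T(n) = Θ(f(n)) = Θ(n³).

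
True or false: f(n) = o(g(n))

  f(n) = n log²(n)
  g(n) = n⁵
True

f(n) = n log²(n) is O(n log² n), and g(n) = n⁵ is O(n⁵).
Since O(n log² n) grows strictly slower than O(n⁵), f(n) = o(g(n)) is true.
This means lim(n→∞) f(n)/g(n) = 0.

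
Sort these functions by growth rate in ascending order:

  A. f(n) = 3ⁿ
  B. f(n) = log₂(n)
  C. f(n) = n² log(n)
B < C < A

Comparing growth rates:
B = log₂(n) is O(log n)
C = n² log(n) is O(n² log n)
A = 3ⁿ is O(3ⁿ)

Therefore, the order from slowest to fastest is: B < C < A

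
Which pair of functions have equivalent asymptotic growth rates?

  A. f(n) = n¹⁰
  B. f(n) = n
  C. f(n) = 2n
B and C

Examining each function:
  A. n¹⁰ is O(n¹⁰)
  B. n is O(n)
  C. 2n is O(n)

Functions B and C both have the same complexity class.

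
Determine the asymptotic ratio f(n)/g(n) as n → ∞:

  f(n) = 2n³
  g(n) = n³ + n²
2

Since 2n³ and n³ + n² have the same growth rate (O(n³)),
the ratio converges to a constant: 2.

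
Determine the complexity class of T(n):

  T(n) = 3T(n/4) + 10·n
Θ(n)

Master Theorem: a = 3, b = 4, f(n) = 10·n.
Compute the critical exponent d = log₄(3) = 0.792.
Compare f(n) = Θ(n) against n^d:
  k = 1 > d = 0.792, so f(n) = Ω(n^(d+ε)) — Case 3.
  Regularity: a·(n/b)^1/n^1 = a/b^1 = 3/4 < 1 ✓.
  The top-level work dominates: T(n) = Θ(f(n)) = Θ(n).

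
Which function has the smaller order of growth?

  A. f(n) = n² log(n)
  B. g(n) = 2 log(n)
B

f(n) = n² log(n) is O(n² log n), while g(n) = 2 log(n) is O(log n).
Since O(log n) grows slower than O(n² log n), g(n) is dominated.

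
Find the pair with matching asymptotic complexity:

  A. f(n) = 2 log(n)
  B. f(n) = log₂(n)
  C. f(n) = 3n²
A and B

Examining each function:
  A. 2 log(n) is O(log n)
  B. log₂(n) is O(log n)
  C. 3n² is O(n²)

Functions A and B both have the same complexity class.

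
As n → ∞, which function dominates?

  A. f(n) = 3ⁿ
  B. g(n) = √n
A

f(n) = 3ⁿ is O(3ⁿ), while g(n) = √n is O(√n).
Since O(3ⁿ) grows faster than O(√n), f(n) dominates.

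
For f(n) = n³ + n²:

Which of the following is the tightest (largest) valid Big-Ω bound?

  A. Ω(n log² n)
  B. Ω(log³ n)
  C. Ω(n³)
C

f(n) = n³ + n² is Ω(n³).
All listed options are valid Big-Ω bounds (lower bounds),
but Ω(n³) is the tightest (largest valid bound).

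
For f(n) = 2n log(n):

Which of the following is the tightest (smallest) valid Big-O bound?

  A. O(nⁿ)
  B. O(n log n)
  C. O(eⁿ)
B

f(n) = 2n log(n) is O(n log n).
All listed options are valid Big-O bounds (upper bounds),
but O(n log n) is the tightest (smallest valid bound).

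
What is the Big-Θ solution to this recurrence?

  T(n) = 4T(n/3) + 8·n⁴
Θ(n⁴)

Master Theorem: a = 4, b = 3, f(n) = 8·n⁴.
Compute the critical exponent d = log₃(4) = 1.262.
Compare f(n) = Θ(n⁴) against n^d:
  k = 4 > d = 1.262, so f(n) = Ω(n^(d+ε)) — Case 3.
  Regularity: a·(n/b)^4/n^4 = a/b^4 = 4/81 < 1 ✓.
  The top-level work dominates: T(n) = Θ(f(n)) = Θ(n⁴).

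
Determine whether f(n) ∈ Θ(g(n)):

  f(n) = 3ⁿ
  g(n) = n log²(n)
False

f(n) = 3ⁿ is O(3ⁿ), and g(n) = n log²(n) is O(n log² n).
Since they have different growth rates, f(n) = Θ(g(n)) is false.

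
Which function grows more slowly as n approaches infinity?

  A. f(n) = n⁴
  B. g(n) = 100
B

f(n) = n⁴ is O(n⁴), while g(n) = 100 is O(1).
Since O(1) grows slower than O(n⁴), g(n) is dominated.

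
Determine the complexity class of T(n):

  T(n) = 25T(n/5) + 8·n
Θ(n²)

Master Theorem: a = 25, b = 5, f(n) = 8·n.
Compute the critical exponent d = log₅(25) = 2.
Compare f(n) = Θ(n) against n^d:
  k = 1 < d = 2, so f(n) = O(n^(d-ε)) — Case 1.
  The recursion cost dominates: T(n) = Θ(n^d) = Θ(n²).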